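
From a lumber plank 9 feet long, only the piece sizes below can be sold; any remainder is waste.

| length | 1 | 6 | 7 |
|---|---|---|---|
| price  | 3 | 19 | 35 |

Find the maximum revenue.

41

Build f[k] bottom-up: f[k] = max over allowed piece i of (p[i] + f[k−i]).
f[1] = 3
f[2] = 6  (first piece 1, then f[1]=3)
f[3] = 9  (first piece 1, then f[2]=6)
f[4] = 12  (first piece 1, then f[3]=9)
f[5] = 15  (first piece 1, then f[4]=12)
f[6] = max(3+15, 19+0) = 19
f[7] = max(3+19, 19+3, 35+0) = 35
f[8] = max(3+35, 19+6, 35+3) = 38
f[9] = max(3+38, 19+9, 35+6) = 41
One optimal cutting: 7 + 1 + 1 → $41.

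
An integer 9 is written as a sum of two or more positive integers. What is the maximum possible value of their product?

27

Fill P[k] for k=2..9: at each k try every first piece i and multiply by the better of (k−i) uncut or P[k−i].
P[2] = 1·max(1,0) = 1·1 = 1
P[3] = 1·max(2,1) = 1·2 = 2
P[4] = 2·max(2,1) = 2·2 = 4
P[5] = 2·max(3,2) = 2·3 = 6
P[6] = 3·max(3,2) = 3·3 = 9
P[7] = 2·max(5,6) = 2·6 = 12
P[8] = 2·max(6,9) = 2·9 = 18
P[9] = 3·max(6,9) = 3·9 = 27
One optimal split: 3 + 3 + 3; product 3·3·3 = 27.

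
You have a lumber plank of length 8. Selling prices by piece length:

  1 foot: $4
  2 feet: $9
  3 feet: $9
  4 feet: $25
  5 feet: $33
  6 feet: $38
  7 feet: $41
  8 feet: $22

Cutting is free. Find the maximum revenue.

Let r[k] be the best obtainable value from length k. For each k, try every first piece i and keep the best of price[i] + r[k−i].
r[1] = 4
r[2] = max(4+4, 9+0) = 9
r[3] = max(4+9, 9+4, 9+0) = 13
r[4] = max(4+13, 9+9, 9+4, 25+0) = 25
r[5] = max(4+25, 9+13, 9+9, 25+4, 33+0) = 33
r[6] = max(4+33, 9+25, 9+13, 25+9, 33+4, 38+0) = 38
r[7] = max(4+38, 9+33, 9+25, …, 38+4, 41+0) = 42
r[8] = max(4+42, 9+38, 9+33, …, 41+4, 22+0) = 50
One optimal cutting: 4 + 4 → $25 + $25 = $50.

50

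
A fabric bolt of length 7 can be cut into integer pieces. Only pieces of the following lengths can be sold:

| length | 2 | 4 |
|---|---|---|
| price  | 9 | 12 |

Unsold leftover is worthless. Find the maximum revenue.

Consider every possible first cut. r[k] is the best of p[i]+r[k−i] over all sellable i≤k.
r[1] = 0
r[2] = 9
r[3] = 9
r[4] = 18  (first piece 2, then r[2]=9)
r[5] = 18
r[6] = 27  (first piece 2, then r[4]=18)
r[7] = 27
One optimal cutting: pieces 2 + 2 + 2 with 1 yard of scrap → $27.

27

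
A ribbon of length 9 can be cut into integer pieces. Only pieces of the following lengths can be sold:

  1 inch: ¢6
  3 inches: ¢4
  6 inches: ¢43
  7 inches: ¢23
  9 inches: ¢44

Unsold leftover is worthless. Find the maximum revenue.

61

Let best[k] be the best obtainable value from length k. For each k, try every first piece i and keep the best of price[i] + best[k−i].
best[1] = 6
best[2] = 12  (first piece 1, then best[1]=6)
best[3] = max(6+12, 4+0) = 18
best[4] = max(6+18, 4+6) = 24
best[5] = max(6+24, 4+12) = 30
best[6] = max(6+30, 4+18, 43+0) = 43
best[7] = max(6+43, 4+24, 43+6, 23+0) = 49
best[8] = max(6+49, 4+30, 43+12, 23+6) = 55
best[9] = max(6+55, 4+43, 43+18, 23+12, 44+0) = 61
One optimal cutting: 6 + 1 + 1 + 1 → ¢61.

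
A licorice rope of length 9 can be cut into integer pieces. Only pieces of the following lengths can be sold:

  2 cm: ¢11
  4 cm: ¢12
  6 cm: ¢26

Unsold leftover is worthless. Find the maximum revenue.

Let r[k] be the best obtainable value from length k. For each k, try every first piece i and keep the best of price[i] + r[k−i].
r[1] = 0
r[2] = 11
r[3] = 11
r[4] = max(11+11, 12+0) = 22
r[5] = max(11+11, 12+0) = 22
r[6] = max(11+22, 12+11, 26+0) = 33
r[7] = max(11+22, 12+11, 26+0) = 33
r[8] = max(11+33, 12+22, 26+11) = 44
r[9] = max(11+33, 12+22, 26+11) = 44
One optimal cutting: pieces 2 + 2 + 2 + 2 with 1 cm of scrap → ¢44.

44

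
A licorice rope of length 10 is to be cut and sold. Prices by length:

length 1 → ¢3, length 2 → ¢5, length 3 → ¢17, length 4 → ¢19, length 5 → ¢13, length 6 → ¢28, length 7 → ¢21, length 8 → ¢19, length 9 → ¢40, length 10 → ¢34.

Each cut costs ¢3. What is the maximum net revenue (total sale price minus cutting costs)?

Consider every possible first cut. v[k] is the best of p[i]+v[k−i] over all sellable i≤k, charging 3 whenever i<k.
v[1] = 3
v[2] = 5
v[3] = 17
v[4] = 19
v[5] = 19  (first piece 1, then v[4]=19)
v[6] = 31  (first piece 3, then v[3]=17)
v[7] = 33  (first piece 3, then v[4]=19)
v[8] = 35  (first piece 4, then v[4]=19)
v[9] = 45  (first piece 3, then v[6]=31)
v[10] = 47  (first piece 3, then v[7]=33)
One optimal plan: pieces 4 + 3 + 3 (2 cuts) → ¢53 − ¢6 = ¢47.

47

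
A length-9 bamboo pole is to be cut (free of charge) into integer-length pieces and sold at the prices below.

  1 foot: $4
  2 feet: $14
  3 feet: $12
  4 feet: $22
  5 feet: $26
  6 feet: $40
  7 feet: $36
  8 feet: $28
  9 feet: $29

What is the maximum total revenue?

60

Build v[k] bottom-up: v[k] = max over allowed piece i of (p[i] + v[k−i]).
v[1] = 4
v[2] = max(4+4, 14+0) = 14
v[3] = max(4+14, 14+4, 12+0) = 18
v[4] = max(4+18, 14+14, 12+4, 22+0) = 28
v[5] = max(4+28, 14+18, 12+14, 22+4, 26+0) = 32
v[6] = max(4+32, 14+28, 12+18, 22+14, 26+4, 40+0) = 42
v[7] = max(4+42, 14+32, 12+28, …, 40+4, 36+0) = 46
v[8] = max(4+46, 14+42, 12+32, …, 36+4, 28+0) = 56
v[9] = max(4+56, 14+46, 12+42, …, 28+4, 29+0) = 60
One optimal cutting: 2 + 2 + 2 + 2 + 1 → $14 + $14 + $14 + $14 + $4 = $60.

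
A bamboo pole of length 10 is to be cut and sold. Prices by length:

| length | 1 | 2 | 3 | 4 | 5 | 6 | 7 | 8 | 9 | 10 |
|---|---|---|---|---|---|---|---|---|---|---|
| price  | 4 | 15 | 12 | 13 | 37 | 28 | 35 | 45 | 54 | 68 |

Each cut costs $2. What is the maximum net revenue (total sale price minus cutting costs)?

72

Let v[k] be the best obtainable value from length k. For each k, try every first piece i and keep the best of price[i] + v[k−i] minus the 2 cut fee when i<k.
v[1] = 4
v[2] = max(4+4-2, 15+0) = 15
v[3] = max(4+15-2, 15+4-2, 12+0) = 17
v[4] = max(4+17-2, 15+15-2, 12+4-2, 13+0) = 28
v[5] = max(4+28-2, 15+17-2, 12+15-2, 13+4-2, 37+0) = 37
v[6] = max(4+37-2, 15+28-2, 12+17-2, 13+15-2, 37+4-2, 28+0) = 41
v[7] = max(4+41-2, 15+37-2, 12+28-2, …, 28+4-2, 35+0) = 50
v[8] = max(4+50-2, 15+41-2, 12+37-2, …, 35+4-2, 45+0) = 54
v[9] = max(4+54-2, 15+50-2, 12+41-2, …, 45+4-2, 54+0) = 63
v[10] = max(4+63-2, 15+54-2, 12+50-2, …, 54+4-2, 68+0) = 72
One optimal plan: pieces 5 + 5 (1 cut) → $74 − $2 = $72.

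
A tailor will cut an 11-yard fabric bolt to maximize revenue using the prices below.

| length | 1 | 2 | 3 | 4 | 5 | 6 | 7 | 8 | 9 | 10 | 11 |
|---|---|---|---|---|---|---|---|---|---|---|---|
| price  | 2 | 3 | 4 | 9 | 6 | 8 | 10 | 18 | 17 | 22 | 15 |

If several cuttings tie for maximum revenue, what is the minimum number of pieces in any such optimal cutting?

Let r[k] be the best obtainable value from length k. For each k, try every first piece i and keep the best of price[i] + r[k−i].
r[1] = 2
r[2] = 4  (first piece 1, then r[1]=2)
r[3] = 6  (first piece 1, then r[2]=4)
r[4] = 9
r[5] = 11  (first piece 1, then r[4]=9)
r[6] = 13  (first piece 1, then r[5]=11)
r[7] = 15  (first piece 1, then r[6]=13)
r[8] = 18  (first piece 4, then r[4]=9)
r[9] = 20  (first piece 1, then r[8]=18)
r[10] = 22  (first piece 1, then r[9]=20)
r[11] = 24  (first piece 1, then r[10]=22)
Maximum revenue is $24.
Now minimize piece count subject to staying optimal: for each k, pieces[k] = 1 + min over i with p[i]+r[k−i]=r[k] of pieces[k−i].
pieces[8] = 1
pieces[9] = 2
pieces[10] = 1
pieces[11] = 2

2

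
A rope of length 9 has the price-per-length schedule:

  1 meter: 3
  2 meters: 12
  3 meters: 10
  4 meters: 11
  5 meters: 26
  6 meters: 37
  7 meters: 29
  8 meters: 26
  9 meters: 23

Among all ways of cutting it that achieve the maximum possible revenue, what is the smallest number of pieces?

3

Build r[k] bottom-up: r[k] = max over allowed piece i of (p[i] + r[k−i]).
r[1] = 3
r[2] = max(3+3, 12+0) = 12
r[3] = max(3+12, 12+3, 10+0) = 15
r[4] = max(3+15, 12+12, 10+3, 11+0) = 24
r[5] = max(3+24, 12+15, 10+12, 11+3, 26+0) = 27
r[6] = max(3+27, 12+24, 10+15, 11+12, 26+3, 37+0) = 37
r[7] = max(3+37, 12+27, 10+24, …, 37+3, 29+0) = 40
r[8] = max(3+40, 12+37, 10+27, …, 29+3, 26+0) = 49
r[9] = max(3+49, 12+40, 10+37, …, 26+3, 23+0) = 52
Maximum revenue is 52.
Now minimize piece count subject to staying optimal: for each k, pieces[k] = 1 + min over i with p[i]+r[k−i]=r[k] of pieces[k−i].
pieces[6] = 1
pieces[7] = 2
pieces[8] = 2
pieces[9] = 3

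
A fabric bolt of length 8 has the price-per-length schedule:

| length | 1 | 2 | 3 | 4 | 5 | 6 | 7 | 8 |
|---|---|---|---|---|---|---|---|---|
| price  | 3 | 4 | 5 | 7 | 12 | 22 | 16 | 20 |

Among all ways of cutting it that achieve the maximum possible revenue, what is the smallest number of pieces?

Let r[k] be the best obtainable value from length k. For each k, try every first piece i and keep the best of price[i] + r[k−i].
r[1] = 3
r[2] = 6  (first piece 1, then r[1]=3)
r[3] = 9  (first piece 1, then r[2]=6)
r[4] = 12  (first piece 1, then r[3]=9)
r[5] = 15  (first piece 1, then r[4]=12)
r[6] = 22
r[7] = 25  (first piece 1, then r[6]=22)
r[8] = 28  (first piece 1, then r[7]=25)
Maximum revenue is $28.
Now minimize piece count subject to staying optimal: for each k, pieces[k] = 1 + min over i with p[i]+r[k−i]=r[k] of pieces[k−i].
pieces[5] = 5
pieces[6] = 1
pieces[7] = 2
pieces[8] = 3

3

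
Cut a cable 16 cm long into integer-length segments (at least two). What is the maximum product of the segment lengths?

324

Define P[k] = max over 1≤i<k of i · max(k−i, P[k−i]); the inner max lets the remainder stay uncut if that's better.
Small cases: P[2]=1, P[3]=2, P[4]=4, P[5]=6, P[6]=9, P[7]=12, P[8]=18, P[9]=27, P[10]=36, P[11]=54.
P[12] = 3·max(9,27) = 3·27 = 81
P[13] = 2·max(11,54) = 2·54 = 108
P[14] = 2·max(12,81) = 2·81 = 162
P[15] = 3·max(12,81) = 3·81 = 243
P[16] = 2·max(14,162) = 2·162 = 324
One optimal split: 3 + 3 + 3 + 3 + 2 + 2; product 3·3·3·3·2·2 = 324.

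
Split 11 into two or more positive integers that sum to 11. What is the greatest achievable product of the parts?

54

Fill f[k] for k=2..11: at each k try every first piece i and multiply by the better of (k−i) uncut or f[k−i].
f[2] = 1·max(1,0) = 1·1 = 1
f[3] = max(1·2, 2·1) = 2
f[4] = max(1·3, 2·2, 3·1) = 4
f[5] = max(1·4, 2·3, 3·2, 4·1) = 6
f[6] = max(1·6, 2·4, 3·3, 4·2, 5·1) = 9
f[7] = max(1·9, 2·6, 3·4, 4·3, 5·2, 6·1) = 12
f[8] = max(1·12, 2·9, 3·6, …, 6·2, 7·1) = 18
f[9] = max(1·18, 2·12, 3·9, …, 7·2, 8·1) = 27
f[10] = max(1·27, 2·18, 3·12, …, 8·2, 9·1) = 36
f[11] = max(1·36, 2·27, 3·18, …, 9·2, 10·1) = 54
One optimal split: 3 + 3 + 3 + 2; product 3·3·3·2 = 54.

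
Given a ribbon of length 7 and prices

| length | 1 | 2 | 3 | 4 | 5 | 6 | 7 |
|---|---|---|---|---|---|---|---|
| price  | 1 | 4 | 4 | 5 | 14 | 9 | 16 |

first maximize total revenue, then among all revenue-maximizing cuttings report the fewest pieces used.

Let r[k] be the best obtainable value from length k. For each k, try every first piece i and keep the best of price[i] + r[k−i].
r[1] = 1
r[2] = max(1+1, 4+0) = 4
r[3] = max(1+4, 4+1, 4+0) = 5
r[4] = max(1+5, 4+4, 4+1, 5+0) = 8
r[5] = max(1+8, 4+5, 4+4, 5+1, 14+0) = 14
r[6] = max(1+14, 4+8, 4+5, 5+4, 14+1, 9+0) = 15
r[7] = max(1+15, 4+14, 4+8, …, 9+1, 16+0) = 18
Maximum revenue is ¢18.
Now minimize piece count subject to staying optimal: for each k, pieces[k] = 1 + min over i with p[i]+r[k−i]=r[k] of pieces[k−i].
pieces[4] = 2
pieces[5] = 1
pieces[6] = 2
pieces[7] = 2

2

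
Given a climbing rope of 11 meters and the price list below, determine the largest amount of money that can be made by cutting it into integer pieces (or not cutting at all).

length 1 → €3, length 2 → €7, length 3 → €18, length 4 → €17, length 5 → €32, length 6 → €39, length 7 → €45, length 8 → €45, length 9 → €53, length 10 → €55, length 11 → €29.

Build R[k] bottom-up: R[k] = max over allowed piece i of (p[i] + R[k−i]).
R[1] = 3
R[2] = max(3+3, 7+0) = 7
R[3] = max(3+7, 7+3, 18+0) = 18
R[4] = max(3+18, 7+7, 18+3, 17+0) = 21
R[5] = max(3+21, 7+18, 18+7, 17+3, 32+0) = 32
R[6] = max(3+32, 7+21, 18+18, 17+7, 32+3, 39+0) = 39
R[7] = max(3+39, 7+32, 18+21, …, 39+3, 45+0) = 45
R[8] = max(3+45, 7+39, 18+32, …, 45+3, 45+0) = 50
R[9] = max(3+50, 7+45, 18+39, …, 45+3, 53+0) = 57
R[10] = max(3+57, 7+50, 18+45, …, 53+3, 55+0) = 64
R[11] = max(3+64, 7+57, 18+50, …, 55+3, 29+0) = 71
One optimal cutting: 6 + 5 → €39 + €32 = €71.

71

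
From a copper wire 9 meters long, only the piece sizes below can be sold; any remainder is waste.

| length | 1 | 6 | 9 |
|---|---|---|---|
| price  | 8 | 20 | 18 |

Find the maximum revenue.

Consider every possible first cut. r[k] is the best of p[i]+r[k−i] over all sellable i≤k.
r[1] = 8
r[2] = 16  (first piece 1, then r[1]=8)
r[3] = 24  (first piece 1, then r[2]=16)
r[4] = 32  (first piece 1, then r[3]=24)
r[5] = 40  (first piece 1, then r[4]=32)
r[6] = max(8+40, 20+0) = 48
r[7] = max(8+48, 20+8) = 56
r[8] = max(8+56, 20+16) = 64
r[9] = max(8+64, 20+24, 18+0) = 72
One optimal cutting: 1 + 1 + 1 + 1 + 1 + 1 + 1 + 1 + 1 → €72.

72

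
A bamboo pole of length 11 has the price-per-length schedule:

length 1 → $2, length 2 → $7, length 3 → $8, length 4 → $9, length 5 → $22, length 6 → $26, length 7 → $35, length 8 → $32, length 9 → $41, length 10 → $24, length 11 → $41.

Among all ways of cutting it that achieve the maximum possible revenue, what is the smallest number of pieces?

3

Build r[k] bottom-up: r[k] = max over allowed piece i of (p[i] + r[k−i]).
r[1] = 2
r[2] = 7
r[3] = 9  (first piece 1, then r[2]=7)
r[4] = 14  (first piece 2, then r[2]=7)
r[5] = 22
r[6] = 26
r[7] = 35
r[8] = 37  (first piece 1, then r[7]=35)
r[9] = 42  (first piece 2, then r[7]=35)
r[10] = 44  (first piece 1, then r[9]=42)
r[11] = 49  (first piece 2, then r[9]=42)
Maximum revenue is $49.
Now minimize piece count subject to staying optimal: for each k, pieces[k] = 1 + min over i with p[i]+r[k−i]=r[k] of pieces[k−i].
pieces[8] = 2
pieces[9] = 2
pieces[10] = 2
pieces[11] = 3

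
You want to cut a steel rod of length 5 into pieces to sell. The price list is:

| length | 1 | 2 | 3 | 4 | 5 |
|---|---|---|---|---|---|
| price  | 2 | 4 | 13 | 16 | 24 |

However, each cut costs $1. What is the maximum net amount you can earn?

Consider every possible first cut. v[k] is the best of p[i]+v[k−i] over all sellable i≤k, charging 1 whenever i<k.
v[1] = 2
v[2] = max(2+2-1, 4+0) = 4
v[3] = max(2+4-1, 4+2-1, 13+0) = 13
v[4] = max(2+13-1, 4+4-1, 13+2-1, 16+0) = 16
v[5] = max(2+16-1, 4+13-1, 13+4-1, 16+2-1, 24+0) = 24
Best is to make no cuts and sell whole for $24.

24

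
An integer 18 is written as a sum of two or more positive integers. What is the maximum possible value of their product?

Let P[k] be the best product for length k (with at least one cut). For each first piece i, the rest contributes max(k−i, P[k−i]).
P[2] = 1*max(1,0) = 1*1 = 1
P[3] = 1*max(2,1) = 1*2 = 2
P[4] = 2*max(2,1) = 2*2 = 4
P[5] = 2*max(3,2) = 2*3 = 6
P[6] = 3*max(3,2) = 3*3 = 9
P[7] = 2*max(5,6) = 2*6 = 12
P[8] = 2*max(6,9) = 2*9 = 18
P[9] = 3*max(6,9) = 3*9 = 27
P[10] = 2*max(8,18) = 2*18 = 36
P[11] = 2*max(9,27) = 2*27 = 54
P[12] = 3*max(9,27) = 3*27 = 81
P[13] = 2*max(11,54) = 2*54 = 108
P[14] = 2*max(12,81) = 2*81 = 162
P[15] = 3*max(12,81) = 3*81 = 243
P[16] = 2*max(14,162) = 2*162 = 324
P[17] = 2*max(15,243) = 2*243 = 486
P[18] = 3*max(15,243) = 3*243 = 729
One optimal split: 3 + 3 + 3 + 3 + 3 + 3; product 3*3*3*3*3*3 = 729.

729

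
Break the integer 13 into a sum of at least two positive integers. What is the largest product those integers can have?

108

Fill g[k] for k=2..13: at each k try every first piece i and multiply by the better of (k−i) uncut or g[k−i].
g[2] = 1·max(1,0) = 1·1 = 1
g[3] = 1·max(2,1) = 1·2 = 2
g[4] = 2·max(2,1) = 2·2 = 4
g[5] = 2·max(3,2) = 2·3 = 6
g[6] = 3·max(3,2) = 3·3 = 9
g[7] = 2·max(5,6) = 2·6 = 12
g[8] = 2·max(6,9) = 2·9 = 18
g[9] = 3·max(6,9) = 3·9 = 27
g[10] = 2·max(8,18) = 2·18 = 36
g[11] = 2·max(9,27) = 2·27 = 54
g[12] = 3·max(9,27) = 3·27 = 81
g[13] = 2·max(11,54) = 2·54 = 108
One optimal split: 3 + 3 + 3 + 2 + 2; product 3·3·3·2·2 = 108.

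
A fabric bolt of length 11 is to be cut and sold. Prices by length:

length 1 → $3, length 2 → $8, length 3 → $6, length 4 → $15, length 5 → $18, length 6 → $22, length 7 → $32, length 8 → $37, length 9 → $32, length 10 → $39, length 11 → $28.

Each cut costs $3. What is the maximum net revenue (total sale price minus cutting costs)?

Build v[k] bottom-up: v[k] = max over allowed piece i of (p[i] + v[k−i]) − 3 per cut.
v[1] = 3
v[2] = max(3+3-3, 8+0) = 8
v[3] = max(3+8-3, 8+3-3, 6+0) = 8
v[4] = max(3+8-3, 8+8-3, 6+3-3, 15+0) = 15
v[5] = max(3+15-3, 8+8-3, 6+8-3, 15+3-3, 18+0) = 18
v[6] = max(3+18-3, 8+15-3, 6+8-3, 15+8-3, 18+3-3, 22+0) = 22
v[7] = max(3+22-3, 8+18-3, 6+15-3, …, 22+3-3, 32+0) = 32
v[8] = max(3+32-3, 8+22-3, 6+18-3, …, 32+3-3, 37+0) = 37
v[9] = max(3+37-3, 8+32-3, 6+22-3, …, 37+3-3, 32+0) = 37
v[10] = max(3+37-3, 8+37-3, 6+32-3, …, 32+3-3, 39+0) = 42
v[11] = max(3+42-3, 8+37-3, 6+37-3, …, 39+3-3, 28+0) = 44
One optimal plan: pieces 7 + 4 (1 cut) → $47 − $3 = $44.

44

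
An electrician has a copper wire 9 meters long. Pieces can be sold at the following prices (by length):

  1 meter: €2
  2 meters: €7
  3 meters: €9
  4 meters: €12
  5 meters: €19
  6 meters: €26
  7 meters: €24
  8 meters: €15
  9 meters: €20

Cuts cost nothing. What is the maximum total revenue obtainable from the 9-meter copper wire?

Let v[k] be the best obtainable value from length k. For each k, try every first piece i and keep the best of price[i] + v[k−i].
v[1] = 2
v[2] = 7
v[3] = 9  (first piece 1, then v[2]=7)
v[4] = 14  (first piece 2, then v[2]=7)
v[5] = 19
v[6] = 26
v[7] = 28  (first piece 1, then v[6]=26)
v[8] = 33  (first piece 2, then v[6]=26)
v[9] = 35  (first piece 1, then v[8]=33)
One optimal cutting: 6 + 2 + 1 → €26 + €7 + €2 = €35.

35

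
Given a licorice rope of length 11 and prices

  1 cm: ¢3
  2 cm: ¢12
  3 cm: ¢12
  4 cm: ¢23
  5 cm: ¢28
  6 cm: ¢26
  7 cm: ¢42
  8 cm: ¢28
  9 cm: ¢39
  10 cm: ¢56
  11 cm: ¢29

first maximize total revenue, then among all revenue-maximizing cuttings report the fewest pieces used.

Let r[k] be the best obtainable value from length k. For each k, try every first piece i and keep the best of price[i] + r[k−i].
r[1] = 3
r[2] = max(3+3, 12+0) = 12
r[3] = max(3+12, 12+3, 12+0) = 15
r[4] = max(3+15, 12+12, 12+3, 23+0) = 24
r[5] = max(3+24, 12+15, 12+12, 23+3, 28+0) = 28
r[6] = max(3+28, 12+24, 12+15, 23+12, 28+3, 26+0) = 36
r[7] = max(3+36, 12+28, 12+24, …, 26+3, 42+0) = 42
r[8] = max(3+42, 12+36, 12+28, …, 42+3, 28+0) = 48
r[9] = max(3+48, 12+42, 12+36, …, 28+3, 39+0) = 54
r[10] = max(3+54, 12+48, 12+42, …, 39+3, 56+0) = 60
r[11] = max(3+60, 12+54, 12+48, …, 56+3, 29+0) = 66
Maximum revenue is ¢66.
Now minimize piece count subject to staying optimal: for each k, pieces[k] = 1 + min over i with p[i]+r[k−i]=r[k] of pieces[k−i].
pieces[8] = 4
pieces[9] = 2
pieces[10] = 5
pieces[11] = 3

3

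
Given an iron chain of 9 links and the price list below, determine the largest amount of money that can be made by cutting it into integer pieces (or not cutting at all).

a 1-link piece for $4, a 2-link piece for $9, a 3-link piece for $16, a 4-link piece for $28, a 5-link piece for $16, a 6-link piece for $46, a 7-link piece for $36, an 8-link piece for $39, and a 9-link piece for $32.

Let best[k] be the best obtainable value from length k. For each k, try every first piece i and keep the best of price[i] + best[k−i].
best[1] = 4
best[2] = max(4+4, 9+0) = 9
best[3] = max(4+9, 9+4, 16+0) = 16
best[4] = max(4+16, 9+9, 16+4, 28+0) = 28
best[5] = max(4+28, 9+16, 16+9, 28+4, 16+0) = 32
best[6] = max(4+32, 9+28, 16+16, 28+9, 16+4, 46+0) = 46
best[7] = max(4+46, 9+32, 16+28, …, 46+4, 36+0) = 50
best[8] = max(4+50, 9+46, 16+32, …, 36+4, 39+0) = 56
best[9] = max(4+56, 9+50, 16+46, …, 39+4, 32+0) = 62
One optimal cutting: 6 + 3 → $46 + $16 = $62.

62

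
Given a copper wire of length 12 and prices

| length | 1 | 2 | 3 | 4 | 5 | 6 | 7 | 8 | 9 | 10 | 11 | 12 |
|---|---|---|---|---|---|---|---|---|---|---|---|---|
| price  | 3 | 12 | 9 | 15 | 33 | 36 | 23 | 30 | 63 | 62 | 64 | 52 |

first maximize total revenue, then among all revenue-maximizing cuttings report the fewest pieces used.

Build r[k] bottom-up: r[k] = max over allowed piece i of (p[i] + r[k−i]).
r[1] = 3
r[2] = max(3+3, 12+0) = 12
r[3] = max(3+12, 12+3, 9+0) = 15
r[4] = max(3+15, 12+12, 9+3, 15+0) = 24
r[5] = max(3+24, 12+15, 9+12, 15+3, 33+0) = 33
r[6] = max(3+33, 12+24, 9+15, 15+12, 33+3, 36+0) = 36
r[7] = max(3+36, 12+33, 9+24, …, 36+3, 23+0) = 45
r[8] = max(3+45, 12+36, 9+33, …, 23+3, 30+0) = 48
r[9] = max(3+48, 12+45, 9+36, …, 30+3, 63+0) = 63
r[10] = max(3+63, 12+48, 9+45, …, 63+3, 62+0) = 66
r[11] = max(3+66, 12+63, 9+48, …, 62+3, 64+0) = 75
r[12] = max(3+75, 12+66, 9+63, …, 64+3, 52+0) = 78
Maximum revenue is €78.
Now minimize piece count subject to staying optimal: for each k, pieces[k] = 1 + min over i with p[i]+r[k−i]=r[k] of pieces[k−i].
pieces[9] = 1
pieces[10] = 2
pieces[11] = 2
pieces[12] = 3

3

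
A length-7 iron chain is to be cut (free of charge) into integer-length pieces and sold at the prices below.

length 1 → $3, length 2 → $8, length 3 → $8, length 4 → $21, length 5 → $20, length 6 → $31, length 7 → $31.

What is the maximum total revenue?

Consider every possible first cut. R[k] is the best of p[i]+R[k−i] over all sellable i≤k.
R[1] = 3
R[2] = 8
R[3] = 11  (first piece 1, then R[2]=8)
R[4] = 21
R[5] = 24  (first piece 1, then R[4]=21)
R[6] = 31
R[7] = 34  (first piece 1, then R[6]=31)
One optimal cutting: 6 + 1 → $31 + $3 = $34.

34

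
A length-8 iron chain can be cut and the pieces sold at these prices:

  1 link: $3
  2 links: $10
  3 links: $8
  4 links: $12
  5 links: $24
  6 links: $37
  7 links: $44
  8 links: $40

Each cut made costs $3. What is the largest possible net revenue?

Let net[k] be the best obtainable value from length k. For each k, try every first piece i and keep the best of price[i] + net[k−i] minus the 3 cut fee when i<k.
net[1] = 3
net[2] = 10
net[3] = 10  (first piece 1, then net[2]=10)
net[4] = 17  (first piece 2, then net[2]=10)
net[5] = 24
net[6] = 37
net[7] = 44
net[8] = 44  (first piece 1, then net[7]=44)
One optimal plan: pieces 7 + 1 (1 cut) → $47 − $3 = $44.

44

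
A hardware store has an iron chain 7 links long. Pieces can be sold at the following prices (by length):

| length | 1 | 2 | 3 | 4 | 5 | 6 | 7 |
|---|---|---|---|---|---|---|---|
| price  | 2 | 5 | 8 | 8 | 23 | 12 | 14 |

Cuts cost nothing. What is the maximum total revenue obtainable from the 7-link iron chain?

Build r[k] bottom-up: r[k] = max over allowed piece i of (p[i] + r[k−i]).
r[1] = 2
r[2] = max(2+2, 5+0) = 5
r[3] = max(2+5, 5+2, 8+0) = 8
r[4] = max(2+8, 5+5, 8+2, 8+0) = 10
r[5] = max(2+10, 5+8, 8+5, 8+2, 23+0) = 23
r[6] = max(2+23, 5+10, 8+8, 8+5, 23+2, 12+0) = 25
r[7] = max(2+25, 5+23, 8+10, …, 12+2, 14+0) = 28
One optimal cutting: 5 + 2 → $23 + $5 = $28.

28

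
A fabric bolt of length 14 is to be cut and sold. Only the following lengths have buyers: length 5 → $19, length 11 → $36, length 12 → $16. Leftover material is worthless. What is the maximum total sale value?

38

Build r[k] bottom-up: r[k] = max over allowed piece i of (p[i] + r[k−i]).
r[1] = 0
r[2] = 0
r[3] = 0
r[4] = 0
r[5] = 19
r[6] = 19
r[7] = 19
r[8] = 19
r[9] = 19
r[10] = 38  (first piece 5, then r[5]=19)
r[11] = max(19+19, 36+0) = 38
r[12] = max(19+19, 36+0, 16+0) = 38
r[13] = max(19+19, 36+0, 16+0) = 38
r[14] = max(19+19, 36+0, 16+0) = 38
One optimal cutting: pieces 5 + 5 with 4 yards of scrap → $38.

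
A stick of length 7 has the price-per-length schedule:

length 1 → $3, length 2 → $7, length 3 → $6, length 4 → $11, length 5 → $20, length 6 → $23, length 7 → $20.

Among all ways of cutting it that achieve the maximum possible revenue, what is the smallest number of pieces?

Build r[k] bottom-up: r[k] = max over allowed piece i of (p[i] + r[k−i]).
r[1] = 3
r[2] = 7
r[3] = 10  (first piece 1, then r[2]=7)
r[4] = 14  (first piece 2, then r[2]=7)
r[5] = 20
r[6] = 23  (first piece 1, then r[5]=20)
r[7] = 27  (first piece 2, then r[5]=20)
Maximum revenue is $27.
Now minimize piece count subject to staying optimal: for each k, pieces[k] = 1 + min over i with p[i]+r[k−i]=r[k] of pieces[k−i].
pieces[4] = 2
pieces[5] = 1
pieces[6] = 1
pieces[7] = 2

2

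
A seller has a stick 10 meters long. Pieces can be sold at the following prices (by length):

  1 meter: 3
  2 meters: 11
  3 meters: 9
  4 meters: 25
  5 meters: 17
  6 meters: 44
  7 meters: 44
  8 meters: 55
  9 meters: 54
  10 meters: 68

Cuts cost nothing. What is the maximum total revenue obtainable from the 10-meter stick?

69

Consider every possible first cut. best[k] is the best of p[i]+best[k−i] over all sellable i≤k.
best[1] = 3
best[2] = 11
best[3] = 14  (first piece 1, then best[2]=11)
best[4] = 25
best[5] = 28  (first piece 1, then best[4]=25)
best[6] = 44
best[7] = 47  (first piece 1, then best[6]=44)
best[8] = 55  (first piece 2, then best[6]=44)
best[9] = 58  (first piece 1, then best[8]=55)
best[10] = 69  (first piece 4, then best[6]=44)
One optimal cutting: 6 + 4 → 44 + 25 = 69.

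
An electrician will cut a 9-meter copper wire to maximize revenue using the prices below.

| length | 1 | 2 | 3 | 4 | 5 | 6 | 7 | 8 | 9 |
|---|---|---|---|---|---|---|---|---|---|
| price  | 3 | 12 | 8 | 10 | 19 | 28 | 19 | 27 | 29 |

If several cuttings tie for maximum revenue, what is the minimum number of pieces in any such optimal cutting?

5

Consider every possible first cut. r[k] is the best of p[i]+r[k−i] over all sellable i≤k.
r[1] = 3
r[2] = max(3+3, 12+0) = 12
r[3] = max(3+12, 12+3, 8+0) = 15
r[4] = max(3+15, 12+12, 8+3, 10+0) = 24
r[5] = max(3+24, 12+15, 8+12, 10+3, 19+0) = 27
r[6] = max(3+27, 12+24, 8+15, 10+12, 19+3, 28+0) = 36
r[7] = max(3+36, 12+27, 8+24, …, 28+3, 19+0) = 39
r[8] = max(3+39, 12+36, 8+27, …, 19+3, 27+0) = 48
r[9] = max(3+48, 12+39, 8+36, …, 27+3, 29+0) = 51
Maximum revenue is €51.
Now minimize piece count subject to staying optimal: for each k, pieces[k] = 1 + min over i with p[i]+r[k−i]=r[k] of pieces[k−i].
pieces[6] = 3
pieces[7] = 4
pieces[8] = 4
pieces[9] = 5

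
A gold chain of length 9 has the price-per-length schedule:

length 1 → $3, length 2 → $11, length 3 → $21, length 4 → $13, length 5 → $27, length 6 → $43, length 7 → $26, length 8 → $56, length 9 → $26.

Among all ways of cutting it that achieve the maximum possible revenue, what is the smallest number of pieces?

2

Consider every possible first cut. r[k] is the best of p[i]+r[k−i] over all sellable i≤k.
r[1] = 3
r[2] = max(3+3, 11+0) = 11
r[3] = max(3+11, 11+3, 21+0) = 21
r[4] = max(3+21, 11+11, 21+3, 13+0) = 24
r[5] = max(3+24, 11+21, 21+11, 13+3, 27+0) = 32
r[6] = max(3+32, 11+24, 21+21, 13+11, 27+3, 43+0) = 43
r[7] = max(3+43, 11+32, 21+24, …, 43+3, 26+0) = 46
r[8] = max(3+46, 11+43, 21+32, …, 26+3, 56+0) = 56
r[9] = max(3+56, 11+46, 21+43, …, 56+3, 26+0) = 64
Maximum revenue is $64.
Now minimize piece count subject to staying optimal: for each k, pieces[k] = 1 + min over i with p[i]+r[k−i]=r[k] of pieces[k−i].
pieces[6] = 1
pieces[7] = 2
pieces[8] = 1
pieces[9] = 2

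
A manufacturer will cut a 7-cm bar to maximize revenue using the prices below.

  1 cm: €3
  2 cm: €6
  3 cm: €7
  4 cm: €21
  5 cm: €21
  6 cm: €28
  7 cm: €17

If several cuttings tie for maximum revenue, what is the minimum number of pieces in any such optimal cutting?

Build r[k] bottom-up: r[k] = max over allowed piece i of (p[i] + r[k−i]).
r[1] = 3
r[2] = max(3+3, 6+0) = 6
r[3] = max(3+6, 6+3, 7+0) = 9
r[4] = max(3+9, 6+6, 7+3, 21+0) = 21
r[5] = max(3+21, 6+9, 7+6, 21+3, 21+0) = 24
r[6] = max(3+24, 6+21, 7+9, 21+6, 21+3, 28+0) = 28
r[7] = max(3+28, 6+24, 7+21, …, 28+3, 17+0) = 31
Maximum revenue is €31.
Now minimize piece count subject to staying optimal: for each k, pieces[k] = 1 + min over i with p[i]+r[k−i]=r[k] of pieces[k−i].
pieces[4] = 1
pieces[5] = 2
pieces[6] = 1
pieces[7] = 2

2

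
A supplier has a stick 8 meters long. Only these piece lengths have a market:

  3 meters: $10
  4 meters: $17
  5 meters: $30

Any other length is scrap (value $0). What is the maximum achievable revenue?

Let r[k] be the best obtainable value from length k. For each k, try every first piece i and keep the best of price[i] + r[k−i].
r[1] = 0
r[2] = 0
r[3] = 10
r[4] = max(10+0, 17+0) = 17
r[5] = max(10+0, 17+0, 30+0) = 30
r[6] = max(10+10, 17+0, 30+0) = 30
r[7] = max(10+17, 17+10, 30+0) = 30
r[8] = max(10+30, 17+17, 30+10) = 40
One optimal cutting: 5 + 3 → $40.

40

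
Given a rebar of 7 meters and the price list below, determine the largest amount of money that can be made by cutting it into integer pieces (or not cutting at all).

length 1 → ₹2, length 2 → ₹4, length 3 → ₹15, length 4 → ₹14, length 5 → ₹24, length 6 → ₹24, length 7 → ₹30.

Let R[k] be the best obtainable value from length k. For each k, try every first piece i and keep the best of price[i] + R[k−i].
R[1] = 2
R[2] = max(2+2, 4+0) = 4
R[3] = max(2+4, 4+2, 15+0) = 15
R[4] = max(2+15, 4+4, 15+2, 14+0) = 17
R[5] = max(2+17, 4+15, 15+4, 14+2, 24+0) = 24
R[6] = max(2+24, 4+17, 15+15, 14+4, 24+2, 24+0) = 30
R[7] = max(2+30, 4+24, 15+17, …, 24+2, 30+0) = 32
One optimal cutting: 3 + 3 + 1 → ₹15 + ₹15 + ₹2 = ₹32.

32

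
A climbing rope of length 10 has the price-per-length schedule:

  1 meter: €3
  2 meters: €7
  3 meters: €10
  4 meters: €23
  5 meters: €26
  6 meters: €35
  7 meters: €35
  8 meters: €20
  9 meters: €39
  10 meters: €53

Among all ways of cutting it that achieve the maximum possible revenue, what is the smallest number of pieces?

Let r[k] be the best obtainable value from length k. For each k, try every first piece i and keep the best of price[i] + r[k−i].
r[1] = 3
r[2] = max(3+3, 7+0) = 7
r[3] = max(3+7, 7+3, 10+0) = 10
r[4] = max(3+10, 7+7, 10+3, 23+0) = 23
r[5] = max(3+23, 7+10, 10+7, 23+3, 26+0) = 26
r[6] = max(3+26, 7+23, 10+10, 23+7, 26+3, 35+0) = 35
r[7] = max(3+35, 7+26, 10+23, …, 35+3, 35+0) = 38
r[8] = max(3+38, 7+35, 10+26, …, 35+3, 20+0) = 46
r[9] = max(3+46, 7+38, 10+35, …, 20+3, 39+0) = 49
r[10] = max(3+49, 7+46, 10+38, …, 39+3, 53+0) = 58
Maximum revenue is €58.
Now minimize piece count subject to staying optimal: for each k, pieces[k] = 1 + min over i with p[i]+r[k−i]=r[k] of pieces[k−i].
pieces[7] = 2
pieces[8] = 2
pieces[9] = 2
pieces[10] = 2

2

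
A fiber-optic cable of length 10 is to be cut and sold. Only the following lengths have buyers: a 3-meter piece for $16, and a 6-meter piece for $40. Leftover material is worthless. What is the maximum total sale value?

56

Consider every possible first cut. best[k] is the best of p[i]+best[k−i] over all sellable i≤k.
best[1] = 0
best[2] = 0
best[3] = 16
best[4] = 16
best[5] = 16
best[6] = max(16+16, 40+0) = 40
best[7] = max(16+16, 40+0) = 40
best[8] = max(16+16, 40+0) = 40
best[9] = max(16+40, 40+16) = 56
best[10] = max(16+40, 40+16) = 56
One optimal cutting: pieces 6 + 3 with 1 meter of scrap → $56.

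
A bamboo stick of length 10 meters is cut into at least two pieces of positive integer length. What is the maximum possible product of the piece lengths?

Define m[k] = max over 1≤i<k of i · max(k−i, m[k−i]); the inner max lets the remainder stay uncut if that's better.
m[2] = 1×max(1,0) = 1×1 = 1
m[3] = max(1×2, 2×1) = 2
m[4] = max(1×3, 2×2, 3×1) = 4
m[5] = max(1×4, 2×3, 3×2, 4×1) = 6
m[6] = max(1×6, 2×4, 3×3, 4×2, 5×1) = 9
m[7] = max(1×9, 2×6, 3×4, 4×3, 5×2, 6×1) = 12
m[8] = max(1×12, 2×9, 3×6, …, 6×2, 7×1) = 18
m[9] = max(1×18, 2×12, 3×9, …, 7×2, 8×1) = 27
m[10] = max(1×27, 2×18, 3×12, …, 8×2, 9×1) = 36
One optimal split: 3 + 3 + 2 + 2; product 3×3×2×2 = 36.

36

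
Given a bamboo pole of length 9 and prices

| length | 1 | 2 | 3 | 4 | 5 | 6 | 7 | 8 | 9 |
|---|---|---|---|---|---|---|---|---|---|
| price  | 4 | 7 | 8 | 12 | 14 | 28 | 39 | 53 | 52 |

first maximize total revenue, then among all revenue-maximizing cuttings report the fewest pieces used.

2

Let r[k] be the best obtainable value from length k. For each k, try every first piece i and keep the best of price[i] + r[k−i].
r[1] = 4
r[2] = max(4+4, 7+0) = 8
r[3] = max(4+8, 7+4, 8+0) = 12
r[4] = max(4+12, 7+8, 8+4, 12+0) = 16
r[5] = max(4+16, 7+12, 8+8, 12+4, 14+0) = 20
r[6] = max(4+20, 7+16, 8+12, 12+8, 14+4, 28+0) = 28
r[7] = max(4+28, 7+20, 8+16, …, 28+4, 39+0) = 39
r[8] = max(4+39, 7+28, 8+20, …, 39+4, 53+0) = 53
r[9] = max(4+53, 7+39, 8+28, …, 53+4, 52+0) = 57
Maximum revenue is $57.
Now minimize piece count subject to staying optimal: for each k, pieces[k] = 1 + min over i with p[i]+r[k−i]=r[k] of pieces[k−i].
pieces[6] = 1
pieces[7] = 1
pieces[8] = 1
pieces[9] = 2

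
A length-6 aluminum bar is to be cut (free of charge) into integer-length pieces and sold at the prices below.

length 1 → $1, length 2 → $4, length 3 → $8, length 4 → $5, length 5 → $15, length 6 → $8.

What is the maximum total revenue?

16

Consider every possible first cut. best[k] is the best of p[i]+best[k−i] over all sellable i≤k.
best[1] = 1
best[2] = max(1+1, 4+0) = 4
best[3] = max(1+4, 4+1, 8+0) = 8
best[4] = max(1+8, 4+4, 8+1, 5+0) = 9
best[5] = max(1+9, 4+8, 8+4, 5+1, 15+0) = 15
best[6] = max(1+15, 4+9, 8+8, 5+4, 15+1, 8+0) = 16
One optimal cutting: 5 + 1 → $15 + $1 = $16.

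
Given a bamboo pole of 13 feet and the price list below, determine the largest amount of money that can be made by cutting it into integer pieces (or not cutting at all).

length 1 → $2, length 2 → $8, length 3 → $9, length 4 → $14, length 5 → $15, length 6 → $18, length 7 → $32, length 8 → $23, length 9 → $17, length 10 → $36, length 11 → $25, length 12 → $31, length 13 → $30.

56

Let v[k] be the best obtainable value from length k. For each k, try every first piece i and keep the best of price[i] + v[k−i].
v[1] = 2
v[2] = max(2+2, 8+0) = 8
v[3] = max(2+8, 8+2, 9+0) = 10
v[4] = max(2+10, 8+8, 9+2, 14+0) = 16
v[5] = max(2+16, 8+10, 9+8, 14+2, 15+0) = 18
v[6] = max(2+18, 8+16, 9+10, 14+8, 15+2, 18+0) = 24
v[7] = max(2+24, 8+18, 9+16, …, 18+2, 32+0) = 32
v[8] = max(2+32, 8+24, 9+18, …, 32+2, 23+0) = 34
v[9] = max(2+34, 8+32, 9+24, …, 23+2, 17+0) = 40
v[10] = max(2+40, 8+34, 9+32, …, 17+2, 36+0) = 42
v[11] = max(2+42, 8+40, 9+34, …, 36+2, 25+0) = 48
v[12] = max(2+48, 8+42, 9+40, …, 25+2, 31+0) = 50
v[13] = max(2+50, 8+48, 9+42, …, 31+2, 30+0) = 56
One optimal cutting: 7 + 2 + 2 + 2 → $32 + $8 + $8 + $8 = $56.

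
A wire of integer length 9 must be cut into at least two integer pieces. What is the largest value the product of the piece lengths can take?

Fill P[k] for k=2..9: at each k try every first piece i and multiply by the better of (k−i) uncut or P[k−i].
P[2] = 1·max(1,0) = 1·1 = 1
P[3] = max(1·2, 2·1) = 2
P[4] = max(1·3, 2·2, 3·1) = 4
P[5] = max(1·4, 2·3, 3·2, 4·1) = 6
P[6] = max(1·6, 2·4, 3·3, 4·2, 5·1) = 9
P[7] = max(1·9, 2·6, 3·4, 4·3, 5·2, 6·1) = 12
P[8] = max(1·12, 2·9, 3·6, …, 6·2, 7·1) = 18
P[9] = max(1·18, 2·12, 3·9, …, 7·2, 8·1) = 27
One optimal split: 3 + 3 + 3; product 3·3·3 = 27.

27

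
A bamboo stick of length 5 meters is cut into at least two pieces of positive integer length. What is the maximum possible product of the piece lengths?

6

Let f[k] be the best product for length k (with at least one cut). For each first piece i, the rest contributes max(k−i, f[k−i]).
f[2] = 1*max(1,0) = 1*1 = 1
f[3] = 1*max(2,1) = 1*2 = 2
f[4] = 2*max(2,1) = 2*2 = 4
f[5] = 2*max(3,2) = 2*3 = 6
One optimal split: 3 + 2; product 3*2 = 6.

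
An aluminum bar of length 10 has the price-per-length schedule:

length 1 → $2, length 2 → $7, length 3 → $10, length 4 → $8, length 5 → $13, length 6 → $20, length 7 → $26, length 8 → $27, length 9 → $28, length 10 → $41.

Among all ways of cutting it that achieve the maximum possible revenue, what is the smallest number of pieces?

Consider every possible first cut. r[k] is the best of p[i]+r[k−i] over all sellable i≤k.
r[1] = 2
r[2] = max(2+2, 7+0) = 7
r[3] = max(2+7, 7+2, 10+0) = 10
r[4] = max(2+10, 7+7, 10+2, 8+0) = 14
r[5] = max(2+14, 7+10, 10+7, 8+2, 13+0) = 17
r[6] = max(2+17, 7+14, 10+10, 8+7, 13+2, 20+0) = 21
r[7] = max(2+21, 7+17, 10+14, …, 20+2, 26+0) = 26
r[8] = max(2+26, 7+21, 10+17, …, 26+2, 27+0) = 28
r[9] = max(2+28, 7+26, 10+21, …, 27+2, 28+0) = 33
r[10] = max(2+33, 7+28, 10+26, …, 28+2, 41+0) = 41
Maximum revenue is $41.
Now minimize piece count subject to staying optimal: for each k, pieces[k] = 1 + min over i with p[i]+r[k−i]=r[k] of pieces[k−i].
pieces[7] = 1
pieces[8] = 2
pieces[9] = 2
pieces[10] = 1

1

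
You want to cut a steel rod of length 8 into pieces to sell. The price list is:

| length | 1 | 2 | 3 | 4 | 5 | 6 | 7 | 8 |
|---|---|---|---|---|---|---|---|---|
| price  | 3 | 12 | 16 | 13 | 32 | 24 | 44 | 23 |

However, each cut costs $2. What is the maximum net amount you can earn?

46

Build r[k] bottom-up: r[k] = max over allowed piece i of (p[i] + r[k−i]) − 2 per cut.
r[1] = 3
r[2] = max(3+3-2, 12+0) = 12
r[3] = max(3+12-2, 12+3-2, 16+0) = 16
r[4] = max(3+16-2, 12+12-2, 16+3-2, 13+0) = 22
r[5] = max(3+22-2, 12+16-2, 16+12-2, 13+3-2, 32+0) = 32
r[6] = max(3+32-2, 12+22-2, 16+16-2, 13+12-2, 32+3-2, 24+0) = 33
r[7] = max(3+33-2, 12+32-2, 16+22-2, …, 24+3-2, 44+0) = 44
r[8] = max(3+44-2, 12+33-2, 16+32-2, …, 44+3-2, 23+0) = 46
One optimal plan: pieces 5 + 3 (1 cut) → $48 − $2 = $46.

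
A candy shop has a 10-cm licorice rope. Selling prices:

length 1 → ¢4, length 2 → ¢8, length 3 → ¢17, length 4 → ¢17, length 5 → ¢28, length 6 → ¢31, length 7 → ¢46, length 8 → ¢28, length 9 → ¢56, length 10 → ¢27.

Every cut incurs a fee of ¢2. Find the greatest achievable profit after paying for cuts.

Let v[k] be the best obtainable value from length k. For each k, try every first piece i and keep the best of price[i] + v[k−i] minus the 2 cut fee when i<k.
v[1] = 4
v[2] = 8
v[3] = 17
v[4] = 19  (first piece 1, then v[3]=17)
v[5] = 28
v[6] = 32  (first piece 3, then v[3]=17)
v[7] = 46
v[8] = 48  (first piece 1, then v[7]=46)
v[9] = 56
v[10] = 61  (first piece 3, then v[7]=46)
One optimal plan: pieces 7 + 3 (1 cut) → ¢63 − ¢2 = ¢61.

61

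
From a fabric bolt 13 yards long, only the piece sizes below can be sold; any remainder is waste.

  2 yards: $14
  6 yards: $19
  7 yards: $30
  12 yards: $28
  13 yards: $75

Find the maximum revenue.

84

Consider every possible first cut. r[k] is the best of p[i]+r[k−i] over all sellable i≤k.
r[1] = 0
r[2] = 14
r[3] = 14
r[4] = 28  (first piece 2, then r[2]=14)
r[5] = 28
r[6] = max(14+28, 19+0) = 42
r[7] = max(14+28, 19+0, 30+0) = 42
r[8] = max(14+42, 19+14, 30+0) = 56
r[9] = max(14+42, 19+14, 30+14) = 56
r[10] = max(14+56, 19+28, 30+14) = 70
r[11] = max(14+56, 19+28, 30+28) = 70
r[12] = max(14+70, 19+42, 30+28, 28+0) = 84
r[13] = max(14+70, 19+42, 30+42, 28+0, 75+0) = 84
One optimal cutting: pieces 2 + 2 + 2 + 2 + 2 + 2 with 1 yard of scrap → $84.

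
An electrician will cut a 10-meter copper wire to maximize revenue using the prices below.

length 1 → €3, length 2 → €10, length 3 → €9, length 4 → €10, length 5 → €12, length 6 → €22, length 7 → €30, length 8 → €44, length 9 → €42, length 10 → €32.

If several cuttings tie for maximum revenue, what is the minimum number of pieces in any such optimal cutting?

Consider every possible first cut. r[k] is the best of p[i]+r[k−i] over all sellable i≤k.
r[1] = 3
r[2] = 10
r[3] = 13  (first piece 1, then r[2]=10)
r[4] = 20  (first piece 2, then r[2]=10)
r[5] = 23  (first piece 1, then r[4]=20)
r[6] = 30  (first piece 2, then r[4]=20)
r[7] = 33  (first piece 1, then r[6]=30)
r[8] = 44
r[9] = 47  (first piece 1, then r[8]=44)
r[10] = 54  (first piece 2, then r[8]=44)
Maximum revenue is €54.
Now minimize piece count subject to staying optimal: for each k, pieces[k] = 1 + min over i with p[i]+r[k−i]=r[k] of pieces[k−i].
pieces[7] = 4
pieces[8] = 1
pieces[9] = 2
pieces[10] = 2

2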